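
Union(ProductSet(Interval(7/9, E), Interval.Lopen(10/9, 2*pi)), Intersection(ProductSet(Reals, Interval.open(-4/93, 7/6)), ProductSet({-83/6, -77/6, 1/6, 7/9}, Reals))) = Union(ProductSet({-83/6, -77/6, 1/6, 7/9}, Interval.open(-4/93, 7/6)), ProductSet(Interval(7/9, E), Interval.Lopen(10/9, 2*pi)))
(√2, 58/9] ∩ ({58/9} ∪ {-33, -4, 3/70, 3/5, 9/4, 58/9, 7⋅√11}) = {9/4, 58/9}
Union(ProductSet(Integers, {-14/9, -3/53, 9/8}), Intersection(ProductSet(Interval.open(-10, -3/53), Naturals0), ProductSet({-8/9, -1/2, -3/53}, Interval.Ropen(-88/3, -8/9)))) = ProductSet(Integers, {-14/9, -3/53, 9/8})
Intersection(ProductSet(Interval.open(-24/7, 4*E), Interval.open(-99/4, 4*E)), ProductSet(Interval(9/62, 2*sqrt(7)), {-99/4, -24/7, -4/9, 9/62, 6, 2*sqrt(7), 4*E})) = ProductSet(Interval(9/62, 2*sqrt(7)), {-24/7, -4/9, 9/62, 6, 2*sqrt(7)})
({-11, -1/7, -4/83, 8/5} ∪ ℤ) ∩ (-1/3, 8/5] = {-1/7, -4/83, 8/5} ∪ {0, 1}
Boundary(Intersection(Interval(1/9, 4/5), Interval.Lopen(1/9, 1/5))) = {1/9, 1/5}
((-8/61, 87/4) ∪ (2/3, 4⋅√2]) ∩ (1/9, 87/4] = (1/9, 87/4)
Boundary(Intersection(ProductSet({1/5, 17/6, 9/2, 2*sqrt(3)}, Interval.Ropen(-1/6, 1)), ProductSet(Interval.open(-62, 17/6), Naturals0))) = ProductSet({1/5}, Range(0, 1, 1))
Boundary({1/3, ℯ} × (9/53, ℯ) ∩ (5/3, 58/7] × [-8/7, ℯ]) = {ℯ} × [9/53, ℯ]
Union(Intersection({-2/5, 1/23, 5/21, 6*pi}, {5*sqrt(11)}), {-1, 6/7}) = {-1, 6/7}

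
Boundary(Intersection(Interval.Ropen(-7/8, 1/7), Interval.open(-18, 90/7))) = {-7/8, 1/7}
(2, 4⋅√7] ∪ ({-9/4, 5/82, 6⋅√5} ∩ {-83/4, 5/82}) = {5/82} ∪ (2, 4⋅√7]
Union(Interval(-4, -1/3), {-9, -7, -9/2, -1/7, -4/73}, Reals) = Interval(-oo, oo)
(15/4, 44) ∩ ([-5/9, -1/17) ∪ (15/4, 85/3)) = (15/4, 85/3)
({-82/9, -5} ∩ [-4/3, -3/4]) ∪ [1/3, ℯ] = [1/3, ℯ]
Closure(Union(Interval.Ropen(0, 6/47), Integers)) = Union(Integers, Interval(0, 6/47))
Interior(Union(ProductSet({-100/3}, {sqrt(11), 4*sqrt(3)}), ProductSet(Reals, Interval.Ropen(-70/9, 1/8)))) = ProductSet(Reals, Interval.open(-70/9, 1/8))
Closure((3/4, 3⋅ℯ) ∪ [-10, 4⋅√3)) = [-10, 3⋅ℯ]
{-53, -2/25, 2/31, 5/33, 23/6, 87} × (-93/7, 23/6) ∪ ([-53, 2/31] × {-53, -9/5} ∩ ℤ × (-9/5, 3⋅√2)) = {-53, -2/25, 2/31, 5/33, 23/6, 87} × (-93/7, 23/6)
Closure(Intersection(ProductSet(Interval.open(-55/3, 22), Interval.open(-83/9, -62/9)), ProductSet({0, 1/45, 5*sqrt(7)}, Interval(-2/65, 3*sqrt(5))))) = EmptySet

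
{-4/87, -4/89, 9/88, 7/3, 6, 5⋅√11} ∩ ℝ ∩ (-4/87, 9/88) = {-4/89}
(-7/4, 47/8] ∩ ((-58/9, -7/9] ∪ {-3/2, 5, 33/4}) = (-7/4, -7/9] ∪ {5}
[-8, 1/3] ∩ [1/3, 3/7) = {1/3}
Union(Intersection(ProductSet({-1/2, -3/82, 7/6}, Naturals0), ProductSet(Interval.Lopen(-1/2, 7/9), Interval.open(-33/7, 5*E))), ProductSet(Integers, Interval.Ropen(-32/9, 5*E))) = Union(ProductSet({-3/82}, Range(0, 14, 1)), ProductSet(Integers, Interval.Ropen(-32/9, 5*E)))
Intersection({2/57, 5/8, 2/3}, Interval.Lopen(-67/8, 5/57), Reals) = {2/57}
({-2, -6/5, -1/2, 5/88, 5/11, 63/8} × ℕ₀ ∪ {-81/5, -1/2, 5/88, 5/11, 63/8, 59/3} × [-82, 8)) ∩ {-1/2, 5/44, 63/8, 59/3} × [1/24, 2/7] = {-1/2, 63/8, 59/3} × [1/24, 2/7]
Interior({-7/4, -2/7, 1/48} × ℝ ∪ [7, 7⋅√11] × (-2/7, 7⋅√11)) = (7, 7⋅√11) × (-2/7, 7⋅√11)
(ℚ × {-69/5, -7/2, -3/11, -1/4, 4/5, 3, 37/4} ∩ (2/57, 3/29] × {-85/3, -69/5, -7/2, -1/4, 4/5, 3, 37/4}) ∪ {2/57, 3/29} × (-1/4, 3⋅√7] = ({2/57, 3/29} × (-1/4, 3⋅√7]) ∪ ((ℚ ∩ (2/57, 3/29]) × {-69/5, -7/2, -1/4, 4/5, 3, 37/4})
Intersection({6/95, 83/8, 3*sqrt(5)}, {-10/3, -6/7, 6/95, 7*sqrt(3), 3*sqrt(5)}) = {6/95, 3*sqrt(5)}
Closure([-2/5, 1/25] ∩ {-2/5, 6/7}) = {-2/5}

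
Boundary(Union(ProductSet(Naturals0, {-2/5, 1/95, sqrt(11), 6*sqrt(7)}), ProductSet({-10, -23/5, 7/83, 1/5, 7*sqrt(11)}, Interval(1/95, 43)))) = Union(ProductSet({-10, -23/5, 7/83, 1/5, 7*sqrt(11)}, Interval(1/95, 43)), ProductSet(Naturals0, {-2/5, 1/95, sqrt(11), 6*sqrt(7)}))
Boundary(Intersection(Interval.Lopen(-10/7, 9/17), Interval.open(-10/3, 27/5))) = {-10/7, 9/17}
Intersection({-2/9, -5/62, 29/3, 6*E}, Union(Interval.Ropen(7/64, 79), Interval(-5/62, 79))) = {-5/62, 29/3, 6*E}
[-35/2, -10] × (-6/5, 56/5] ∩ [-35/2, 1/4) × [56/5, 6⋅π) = [-35/2, -10] × {56/5}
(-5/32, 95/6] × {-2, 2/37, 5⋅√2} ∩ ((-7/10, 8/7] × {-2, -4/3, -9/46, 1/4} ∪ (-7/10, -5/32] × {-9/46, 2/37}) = (-5/32, 8/7] × {-2}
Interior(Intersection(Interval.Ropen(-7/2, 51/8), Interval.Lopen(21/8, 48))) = Interval.open(21/8, 51/8)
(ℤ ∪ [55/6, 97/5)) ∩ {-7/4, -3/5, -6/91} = ∅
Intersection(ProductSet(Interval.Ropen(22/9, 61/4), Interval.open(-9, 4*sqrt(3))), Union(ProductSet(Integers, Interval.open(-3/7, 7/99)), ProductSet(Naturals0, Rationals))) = ProductSet(Range(3, 16, 1), Union(Intersection(Interval.open(-9, 4*sqrt(3)), Rationals), Interval(-3/7, 7/99)))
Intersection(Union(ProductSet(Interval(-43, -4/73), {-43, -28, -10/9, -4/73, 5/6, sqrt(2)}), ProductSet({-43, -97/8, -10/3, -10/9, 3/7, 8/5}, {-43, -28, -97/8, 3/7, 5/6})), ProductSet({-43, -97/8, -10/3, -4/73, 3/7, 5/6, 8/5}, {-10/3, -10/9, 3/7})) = Union(ProductSet({-43, -97/8, -10/3, -4/73}, {-10/9}), ProductSet({-43, -97/8, -10/3, 3/7, 8/5}, {3/7}))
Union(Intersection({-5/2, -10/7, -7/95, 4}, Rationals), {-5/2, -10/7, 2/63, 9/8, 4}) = {-5/2, -10/7, -7/95, 2/63, 9/8, 4}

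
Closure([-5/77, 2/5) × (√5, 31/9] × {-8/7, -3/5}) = (({-5/77, 2/5} × [√5, 31/9]) ∪ ([-5/77, 2/5] × {31/9, √5}) ∪ ([-5/77, 2/5) × (√5, 31/9])) × {-8/7, -3/5}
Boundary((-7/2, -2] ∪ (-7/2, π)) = {-7/2, π}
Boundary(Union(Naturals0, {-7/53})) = Union({-7/53}, Naturals0)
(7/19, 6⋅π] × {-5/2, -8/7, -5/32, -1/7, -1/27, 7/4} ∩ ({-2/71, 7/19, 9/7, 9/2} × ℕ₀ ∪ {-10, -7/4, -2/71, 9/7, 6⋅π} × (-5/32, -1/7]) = {9/7, 6⋅π} × {-1/7}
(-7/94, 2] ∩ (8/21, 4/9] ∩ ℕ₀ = ∅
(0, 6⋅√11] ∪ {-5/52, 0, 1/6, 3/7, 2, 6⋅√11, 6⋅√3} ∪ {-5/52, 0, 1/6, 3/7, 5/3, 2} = {-5/52} ∪ [0, 6⋅√11]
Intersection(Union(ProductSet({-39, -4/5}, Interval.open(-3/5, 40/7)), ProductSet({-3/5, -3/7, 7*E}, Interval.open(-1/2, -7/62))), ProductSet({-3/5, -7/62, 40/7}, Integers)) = EmptySet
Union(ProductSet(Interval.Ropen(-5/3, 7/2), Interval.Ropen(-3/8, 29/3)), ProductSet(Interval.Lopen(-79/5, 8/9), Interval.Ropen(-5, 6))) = Union(ProductSet(Interval.Lopen(-79/5, 8/9), Interval.Ropen(-5, 6)), ProductSet(Interval.Ropen(-5/3, 7/2), Interval.Ropen(-3/8, 29/3)))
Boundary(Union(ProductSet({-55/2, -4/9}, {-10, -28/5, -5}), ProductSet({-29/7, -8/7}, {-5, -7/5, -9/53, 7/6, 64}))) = Union(ProductSet({-55/2, -4/9}, {-10, -28/5, -5}), ProductSet({-29/7, -8/7}, {-5, -7/5, -9/53, 7/6, 64}))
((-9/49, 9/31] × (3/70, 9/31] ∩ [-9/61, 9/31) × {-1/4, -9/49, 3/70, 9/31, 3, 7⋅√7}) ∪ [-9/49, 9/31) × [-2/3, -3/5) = ([-9/61, 9/31) × {9/31}) ∪ ([-9/49, 9/31) × [-2/3, -3/5))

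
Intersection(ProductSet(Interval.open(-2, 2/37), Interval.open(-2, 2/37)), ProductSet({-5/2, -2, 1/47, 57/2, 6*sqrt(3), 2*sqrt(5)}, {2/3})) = EmptySet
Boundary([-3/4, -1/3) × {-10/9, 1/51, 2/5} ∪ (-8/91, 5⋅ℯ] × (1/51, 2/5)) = ([-3/4, -1/3] × {-10/9, 1/51, 2/5}) ∪ ({-8/91, 5⋅ℯ} × [1/51, 2/5]) ∪ ([-8/91, 5⋅ℯ] × {1/51, 2/5})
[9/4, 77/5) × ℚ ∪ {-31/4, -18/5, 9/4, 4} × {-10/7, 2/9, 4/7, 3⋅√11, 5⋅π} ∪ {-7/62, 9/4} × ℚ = (({-7/62} ∪ [9/4, 77/5)) × ℚ) ∪ ({-31/4, -18/5, 9/4, 4} × {-10/7, 2/9, 4/7, 3⋅√11, 5⋅π})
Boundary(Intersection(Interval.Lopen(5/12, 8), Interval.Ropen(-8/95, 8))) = {5/12, 8}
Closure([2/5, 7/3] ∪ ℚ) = ℚ ∪ (-∞, ∞)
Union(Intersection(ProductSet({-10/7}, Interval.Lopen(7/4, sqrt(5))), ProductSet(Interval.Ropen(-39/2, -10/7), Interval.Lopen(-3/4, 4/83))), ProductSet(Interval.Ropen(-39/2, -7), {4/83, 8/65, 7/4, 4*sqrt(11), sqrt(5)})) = ProductSet(Interval.Ropen(-39/2, -7), {4/83, 8/65, 7/4, 4*sqrt(11), sqrt(5)})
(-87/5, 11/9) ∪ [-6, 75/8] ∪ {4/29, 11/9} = (-87/5, 75/8]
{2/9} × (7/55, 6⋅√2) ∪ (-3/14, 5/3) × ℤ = ((-3/14, 5/3) × ℤ) ∪ ({2/9} × (7/55, 6⋅√2))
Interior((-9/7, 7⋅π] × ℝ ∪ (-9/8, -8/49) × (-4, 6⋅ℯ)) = (-9/7, 7⋅π) × ℝ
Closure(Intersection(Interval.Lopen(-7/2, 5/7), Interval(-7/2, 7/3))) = Interval(-7/2, 5/7)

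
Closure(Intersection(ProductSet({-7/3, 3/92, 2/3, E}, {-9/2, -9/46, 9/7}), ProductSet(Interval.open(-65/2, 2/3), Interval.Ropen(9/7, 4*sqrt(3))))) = ProductSet({-7/3, 3/92}, {9/7})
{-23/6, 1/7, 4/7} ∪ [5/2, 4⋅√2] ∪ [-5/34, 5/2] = {-23/6} ∪ [-5/34, 4⋅√2]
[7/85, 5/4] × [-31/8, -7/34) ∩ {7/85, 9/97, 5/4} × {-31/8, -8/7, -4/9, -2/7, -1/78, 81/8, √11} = {7/85, 9/97, 5/4} × {-31/8, -8/7, -4/9, -2/7}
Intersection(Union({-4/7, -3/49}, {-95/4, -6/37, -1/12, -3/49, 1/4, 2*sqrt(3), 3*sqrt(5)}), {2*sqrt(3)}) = {2*sqrt(3)}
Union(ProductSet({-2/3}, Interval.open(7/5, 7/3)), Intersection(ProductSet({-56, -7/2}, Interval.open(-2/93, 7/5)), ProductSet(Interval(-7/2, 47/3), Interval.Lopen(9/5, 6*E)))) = ProductSet({-2/3}, Interval.open(7/5, 7/3))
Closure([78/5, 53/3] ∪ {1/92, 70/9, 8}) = {1/92, 70/9, 8} ∪ [78/5, 53/3]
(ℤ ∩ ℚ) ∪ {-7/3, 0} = ℤ ∪ {-7/3}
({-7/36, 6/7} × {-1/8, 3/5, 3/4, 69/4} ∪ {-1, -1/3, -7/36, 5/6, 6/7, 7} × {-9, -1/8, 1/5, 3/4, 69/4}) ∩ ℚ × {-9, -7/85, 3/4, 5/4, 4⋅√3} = {-1, -1/3, -7/36, 5/6, 6/7, 7} × {-9, 3/4}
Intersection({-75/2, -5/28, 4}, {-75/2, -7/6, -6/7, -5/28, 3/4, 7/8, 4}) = {-75/2, -5/28, 4}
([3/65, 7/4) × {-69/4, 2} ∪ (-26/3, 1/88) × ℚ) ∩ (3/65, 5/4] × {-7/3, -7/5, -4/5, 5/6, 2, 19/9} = (3/65, 5/4] × {2}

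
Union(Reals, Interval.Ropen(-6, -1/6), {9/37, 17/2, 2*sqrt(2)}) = Interval(-oo, oo)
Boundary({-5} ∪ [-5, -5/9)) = {-5, -5/9}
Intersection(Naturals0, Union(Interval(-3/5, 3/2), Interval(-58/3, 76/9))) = Range(0, 9, 1)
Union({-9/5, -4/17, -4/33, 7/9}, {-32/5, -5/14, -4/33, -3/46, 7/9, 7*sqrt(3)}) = {-32/5, -9/5, -5/14, -4/17, -4/33, -3/46, 7/9, 7*sqrt(3)}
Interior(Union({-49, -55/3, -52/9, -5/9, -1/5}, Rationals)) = EmptySet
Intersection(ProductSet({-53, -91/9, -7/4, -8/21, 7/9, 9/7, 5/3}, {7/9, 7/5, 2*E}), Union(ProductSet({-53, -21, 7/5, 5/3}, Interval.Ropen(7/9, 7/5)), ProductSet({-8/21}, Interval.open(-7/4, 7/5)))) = ProductSet({-53, -8/21, 5/3}, {7/9})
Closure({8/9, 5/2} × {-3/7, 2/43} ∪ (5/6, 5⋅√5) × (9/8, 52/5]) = ({8/9, 5/2} × {-3/7, 2/43}) ∪ ({5/6, 5⋅√5} × [9/8, 52/5]) ∪ ([5/6, 5⋅√5] × {9/8, 52/5}) ∪ ((5/6, 5⋅√5) × (9/8, 52/5])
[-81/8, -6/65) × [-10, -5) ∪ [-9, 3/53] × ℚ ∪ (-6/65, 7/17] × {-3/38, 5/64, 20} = ([-9, 3/53] × ℚ) ∪ ((-6/65, 7/17] × {-3/38, 5/64, 20}) ∪ ([-81/8, -6/65) × [-10, -5))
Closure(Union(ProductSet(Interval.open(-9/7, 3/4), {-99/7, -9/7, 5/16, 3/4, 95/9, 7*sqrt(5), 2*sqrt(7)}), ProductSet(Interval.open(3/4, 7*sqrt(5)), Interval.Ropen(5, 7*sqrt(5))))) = Union(ProductSet({3/4, 7*sqrt(5)}, Interval(5, 7*sqrt(5))), ProductSet(Interval(-9/7, 3/4), {-99/7, -9/7, 5/16, 3/4, 95/9, 7*sqrt(5), 2*sqrt(7)}), ProductSet(Interval(3/4, 7*sqrt(5)), {5, 7*sqrt(5)}), ProductSet(Interval.open(3/4, 7*sqrt(5)), Interval.Ropen(5, 7*sqrt(5))))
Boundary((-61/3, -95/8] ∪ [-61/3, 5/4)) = {-61/3, 5/4}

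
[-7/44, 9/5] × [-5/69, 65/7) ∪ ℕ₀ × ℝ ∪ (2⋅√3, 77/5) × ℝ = ([-7/44, 9/5] × [-5/69, 65/7)) ∪ ((ℕ₀ ∪ (2⋅√3, 77/5)) × ℝ)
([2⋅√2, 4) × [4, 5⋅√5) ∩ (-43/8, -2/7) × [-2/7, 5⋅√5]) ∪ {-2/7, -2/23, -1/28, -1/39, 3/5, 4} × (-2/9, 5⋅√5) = {-2/7, -2/23, -1/28, -1/39, 3/5, 4} × (-2/9, 5⋅√5)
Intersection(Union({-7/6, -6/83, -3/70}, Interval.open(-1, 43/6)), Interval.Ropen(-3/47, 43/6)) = Interval.Ropen(-3/47, 43/6)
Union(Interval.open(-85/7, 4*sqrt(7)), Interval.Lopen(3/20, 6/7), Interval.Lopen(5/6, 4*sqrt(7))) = Interval.Lopen(-85/7, 4*sqrt(7))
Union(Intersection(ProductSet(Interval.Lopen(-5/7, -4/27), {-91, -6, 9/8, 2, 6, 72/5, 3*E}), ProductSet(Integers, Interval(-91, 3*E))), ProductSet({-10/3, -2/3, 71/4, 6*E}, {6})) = ProductSet({-10/3, -2/3, 71/4, 6*E}, {6})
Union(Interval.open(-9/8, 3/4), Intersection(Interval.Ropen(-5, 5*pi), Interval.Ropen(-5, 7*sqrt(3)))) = Interval.Ropen(-5, 7*sqrt(3))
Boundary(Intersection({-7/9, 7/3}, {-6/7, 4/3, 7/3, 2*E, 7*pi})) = {7/3}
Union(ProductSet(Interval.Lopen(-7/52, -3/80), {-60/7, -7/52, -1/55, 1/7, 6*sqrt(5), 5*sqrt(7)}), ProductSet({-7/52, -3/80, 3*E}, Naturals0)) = Union(ProductSet({-7/52, -3/80, 3*E}, Naturals0), ProductSet(Interval.Lopen(-7/52, -3/80), {-60/7, -7/52, -1/55, 1/7, 6*sqrt(5), 5*sqrt(7)}))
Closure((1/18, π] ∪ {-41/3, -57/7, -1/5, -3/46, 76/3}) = {-41/3, -57/7, -1/5, -3/46, 76/3} ∪ [1/18, π]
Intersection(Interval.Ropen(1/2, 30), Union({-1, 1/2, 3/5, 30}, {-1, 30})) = {1/2, 3/5}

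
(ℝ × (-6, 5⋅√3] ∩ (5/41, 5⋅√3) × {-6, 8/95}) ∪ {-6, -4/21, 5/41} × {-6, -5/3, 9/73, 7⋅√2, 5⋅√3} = ((5/41, 5⋅√3) × {8/95}) ∪ ({-6, -4/21, 5/41} × {-6, -5/3, 9/73, 7⋅√2, 5⋅√3})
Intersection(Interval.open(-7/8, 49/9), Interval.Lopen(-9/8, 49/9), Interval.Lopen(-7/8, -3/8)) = Interval.Lopen(-7/8, -3/8)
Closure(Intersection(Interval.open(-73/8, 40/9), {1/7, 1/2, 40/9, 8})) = {1/7, 1/2}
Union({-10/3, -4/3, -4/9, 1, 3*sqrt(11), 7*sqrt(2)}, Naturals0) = Union({-10/3, -4/3, -4/9, 3*sqrt(11), 7*sqrt(2)}, Naturals0)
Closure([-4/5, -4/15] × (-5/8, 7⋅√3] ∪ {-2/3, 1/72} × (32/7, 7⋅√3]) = ({1/72} × [32/7, 7⋅√3]) ∪ ({-2/3, 1/72} × (32/7, 7⋅√3]) ∪ ([-4/5, -4/15] × [-5/8, 7⋅√3])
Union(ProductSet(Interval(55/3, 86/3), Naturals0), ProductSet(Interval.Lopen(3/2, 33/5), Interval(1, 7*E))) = Union(ProductSet(Interval.Lopen(3/2, 33/5), Interval(1, 7*E)), ProductSet(Interval(55/3, 86/3), Naturals0))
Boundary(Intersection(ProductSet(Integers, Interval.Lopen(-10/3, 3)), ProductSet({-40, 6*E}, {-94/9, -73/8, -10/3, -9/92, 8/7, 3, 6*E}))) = ProductSet({-40}, {-9/92, 8/7, 3})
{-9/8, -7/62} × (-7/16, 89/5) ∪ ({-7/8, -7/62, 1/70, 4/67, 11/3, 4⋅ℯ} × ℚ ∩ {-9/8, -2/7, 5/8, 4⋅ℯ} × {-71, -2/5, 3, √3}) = ({4⋅ℯ} × {-71, -2/5, 3}) ∪ ({-9/8, -7/62} × (-7/16, 89/5))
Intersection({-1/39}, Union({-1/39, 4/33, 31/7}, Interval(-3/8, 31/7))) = {-1/39}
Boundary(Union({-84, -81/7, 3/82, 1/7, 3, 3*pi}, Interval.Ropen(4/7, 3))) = {-84, -81/7, 3/82, 1/7, 4/7, 3, 3*pi}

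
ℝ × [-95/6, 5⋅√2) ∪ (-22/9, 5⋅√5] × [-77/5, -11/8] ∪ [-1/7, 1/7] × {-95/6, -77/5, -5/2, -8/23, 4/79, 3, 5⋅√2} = (ℝ × [-95/6, 5⋅√2)) ∪ ([-1/7, 1/7] × {-95/6, -77/5, -5/2, -8/23, 4/79, 3, 5⋅√2})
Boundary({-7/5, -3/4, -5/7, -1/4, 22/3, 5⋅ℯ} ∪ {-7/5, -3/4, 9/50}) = {-7/5, -3/4, -5/7, -1/4, 9/50, 22/3, 5⋅ℯ}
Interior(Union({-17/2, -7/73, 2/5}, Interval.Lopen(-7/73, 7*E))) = Interval.open(-7/73, 7*E)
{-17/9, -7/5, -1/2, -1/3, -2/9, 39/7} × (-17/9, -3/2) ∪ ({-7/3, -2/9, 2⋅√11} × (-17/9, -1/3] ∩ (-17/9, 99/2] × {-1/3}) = ({-2/9, 2⋅√11} × {-1/3}) ∪ ({-17/9, -7/5, -1/2, -1/3, -2/9, 39/7} × (-17/9, -3/2))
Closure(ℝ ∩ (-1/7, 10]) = [-1/7, 10]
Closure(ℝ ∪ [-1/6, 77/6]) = (-∞, ∞)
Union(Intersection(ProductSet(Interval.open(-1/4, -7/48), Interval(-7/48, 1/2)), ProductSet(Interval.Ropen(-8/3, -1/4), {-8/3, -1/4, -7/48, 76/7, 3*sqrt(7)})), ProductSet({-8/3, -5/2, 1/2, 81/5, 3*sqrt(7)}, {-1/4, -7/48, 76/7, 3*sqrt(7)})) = ProductSet({-8/3, -5/2, 1/2, 81/5, 3*sqrt(7)}, {-1/4, -7/48, 76/7, 3*sqrt(7)})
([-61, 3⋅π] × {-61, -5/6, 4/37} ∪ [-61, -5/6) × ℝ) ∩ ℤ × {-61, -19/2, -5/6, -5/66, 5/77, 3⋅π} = ({-61, -60, …, 9} × {-61, -5/6}) ∪ ({-61, -60, …, -1} × {-61, -19/2, -5/6, -5/66, 5/77, 3⋅π})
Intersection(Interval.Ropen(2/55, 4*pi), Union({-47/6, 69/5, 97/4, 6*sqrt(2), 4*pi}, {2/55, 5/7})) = {2/55, 5/7, 6*sqrt(2)}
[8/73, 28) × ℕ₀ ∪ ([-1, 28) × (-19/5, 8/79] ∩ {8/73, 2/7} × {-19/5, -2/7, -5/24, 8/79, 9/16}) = ([8/73, 28) × ℕ₀) ∪ ({8/73, 2/7} × {-2/7, -5/24, 8/79})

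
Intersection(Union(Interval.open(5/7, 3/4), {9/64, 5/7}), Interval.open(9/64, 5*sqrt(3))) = Interval.Ropen(5/7, 3/4)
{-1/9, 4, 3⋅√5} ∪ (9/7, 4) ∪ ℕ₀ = {-1/9, 3⋅√5} ∪ ℕ₀ ∪ (9/7, 4]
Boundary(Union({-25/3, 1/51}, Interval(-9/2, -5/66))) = {-25/3, -9/2, -5/66, 1/51}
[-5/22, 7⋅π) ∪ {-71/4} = {-71/4} ∪ [-5/22, 7⋅π)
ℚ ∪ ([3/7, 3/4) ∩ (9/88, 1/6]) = ℚ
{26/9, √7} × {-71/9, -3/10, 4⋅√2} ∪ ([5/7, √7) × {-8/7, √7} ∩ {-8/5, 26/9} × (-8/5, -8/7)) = {26/9, √7} × {-71/9, -3/10, 4⋅√2}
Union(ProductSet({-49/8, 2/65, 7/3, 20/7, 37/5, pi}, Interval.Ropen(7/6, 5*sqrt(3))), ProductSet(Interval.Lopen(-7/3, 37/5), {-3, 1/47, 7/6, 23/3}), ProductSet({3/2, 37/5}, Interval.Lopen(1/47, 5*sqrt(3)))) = Union(ProductSet({3/2, 37/5}, Interval.Lopen(1/47, 5*sqrt(3))), ProductSet({-49/8, 2/65, 7/3, 20/7, 37/5, pi}, Interval.Ropen(7/6, 5*sqrt(3))), ProductSet(Interval.Lopen(-7/3, 37/5), {-3, 1/47, 7/6, 23/3}))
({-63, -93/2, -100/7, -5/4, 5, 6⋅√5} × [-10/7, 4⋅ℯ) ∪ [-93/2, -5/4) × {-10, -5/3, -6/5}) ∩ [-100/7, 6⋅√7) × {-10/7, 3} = {-100/7, -5/4, 5, 6⋅√5} × {-10/7, 3}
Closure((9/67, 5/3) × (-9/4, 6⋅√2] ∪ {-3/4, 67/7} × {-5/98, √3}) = ({-3/4, 67/7} × {-5/98, √3}) ∪ ({9/67, 5/3} × [-9/4, 6⋅√2]) ∪ ([9/67, 5/3] × {-9/4, 6⋅√2}) ∪ ((9/67, 5/3) × (-9/4, 6⋅√2])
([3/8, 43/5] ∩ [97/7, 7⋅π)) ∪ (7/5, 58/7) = (7/5, 58/7)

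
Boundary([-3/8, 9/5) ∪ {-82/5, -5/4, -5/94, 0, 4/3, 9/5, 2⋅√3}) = {-82/5, -5/4, -3/8, 9/5, 2⋅√3}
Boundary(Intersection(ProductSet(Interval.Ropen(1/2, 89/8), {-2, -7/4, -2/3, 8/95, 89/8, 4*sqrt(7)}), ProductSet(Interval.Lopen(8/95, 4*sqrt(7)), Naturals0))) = EmptySet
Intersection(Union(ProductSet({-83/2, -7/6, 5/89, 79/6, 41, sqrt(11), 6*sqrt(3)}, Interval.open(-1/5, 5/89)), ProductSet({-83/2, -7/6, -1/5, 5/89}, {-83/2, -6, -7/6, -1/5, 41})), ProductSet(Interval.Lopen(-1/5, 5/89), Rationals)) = ProductSet({5/89}, Union({-83/2, -6, -7/6, -1/5, 41}, Intersection(Interval.open(-1/5, 5/89), Rationals)))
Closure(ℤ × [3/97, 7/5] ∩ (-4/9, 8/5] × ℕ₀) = {0, 1} × {1}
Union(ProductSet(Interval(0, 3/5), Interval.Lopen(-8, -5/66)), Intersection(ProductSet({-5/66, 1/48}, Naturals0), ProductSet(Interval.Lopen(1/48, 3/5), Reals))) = ProductSet(Interval(0, 3/5), Interval.Lopen(-8, -5/66))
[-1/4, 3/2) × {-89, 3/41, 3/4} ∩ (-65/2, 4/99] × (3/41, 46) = [-1/4, 4/99] × {3/4}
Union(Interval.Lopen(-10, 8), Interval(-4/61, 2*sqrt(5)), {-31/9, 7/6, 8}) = Interval.Lopen(-10, 8)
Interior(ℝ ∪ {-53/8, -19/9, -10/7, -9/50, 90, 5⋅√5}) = ℝ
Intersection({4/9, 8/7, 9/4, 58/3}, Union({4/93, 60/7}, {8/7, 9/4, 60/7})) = {8/7, 9/4}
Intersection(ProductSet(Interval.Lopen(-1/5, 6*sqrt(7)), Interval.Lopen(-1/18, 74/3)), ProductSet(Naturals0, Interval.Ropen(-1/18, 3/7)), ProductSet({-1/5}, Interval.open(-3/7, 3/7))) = EmptySet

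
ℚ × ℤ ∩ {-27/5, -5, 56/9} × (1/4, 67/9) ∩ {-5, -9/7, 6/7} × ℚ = {-5} × {1, 2, …, 7}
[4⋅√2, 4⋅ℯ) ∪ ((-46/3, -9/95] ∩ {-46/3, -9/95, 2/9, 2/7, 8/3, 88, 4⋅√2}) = {-9/95} ∪ [4⋅√2, 4⋅ℯ)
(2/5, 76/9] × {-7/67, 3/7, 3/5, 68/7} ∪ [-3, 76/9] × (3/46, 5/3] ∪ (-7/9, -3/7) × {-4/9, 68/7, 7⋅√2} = ([-3, 76/9] × (3/46, 5/3]) ∪ ((2/5, 76/9] × {-7/67, 3/7, 3/5, 68/7}) ∪ ((-7/9, -3/7) × {-4/9, 68/7, 7⋅√2})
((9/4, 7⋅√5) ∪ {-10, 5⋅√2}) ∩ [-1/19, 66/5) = (9/4, 66/5)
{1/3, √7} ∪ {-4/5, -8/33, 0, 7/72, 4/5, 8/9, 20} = {-4/5, -8/33, 0, 7/72, 1/3, 4/5, 8/9, 20, √7}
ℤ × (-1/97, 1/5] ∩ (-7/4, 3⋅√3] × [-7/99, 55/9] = {-1, 0, …, 5} × (-1/97, 1/5]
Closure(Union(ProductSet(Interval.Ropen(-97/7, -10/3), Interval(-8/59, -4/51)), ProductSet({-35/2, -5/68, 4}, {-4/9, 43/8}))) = Union(ProductSet({-35/2, -5/68, 4}, {-4/9, 43/8}), ProductSet(Interval(-97/7, -10/3), Interval(-8/59, -4/51)))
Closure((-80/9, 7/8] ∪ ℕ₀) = [-80/9, 7/8] ∪ ℕ₀ ∪ (ℕ₀ \ (-80/9, 7/8))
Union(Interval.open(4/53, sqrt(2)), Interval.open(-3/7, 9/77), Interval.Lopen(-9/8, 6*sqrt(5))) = Interval.Lopen(-9/8, 6*sqrt(5))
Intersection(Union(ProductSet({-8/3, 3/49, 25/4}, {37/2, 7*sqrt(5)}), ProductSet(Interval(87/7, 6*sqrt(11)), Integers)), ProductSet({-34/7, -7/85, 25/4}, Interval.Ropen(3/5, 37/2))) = ProductSet({25/4}, {7*sqrt(5)})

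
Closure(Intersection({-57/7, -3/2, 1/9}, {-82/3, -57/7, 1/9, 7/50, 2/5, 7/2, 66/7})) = {-57/7, 1/9}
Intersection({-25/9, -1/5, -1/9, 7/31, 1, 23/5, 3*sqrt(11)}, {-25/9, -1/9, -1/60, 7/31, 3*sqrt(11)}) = {-25/9, -1/9, 7/31, 3*sqrt(11)}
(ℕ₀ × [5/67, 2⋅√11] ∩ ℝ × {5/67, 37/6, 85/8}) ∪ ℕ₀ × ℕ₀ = ℕ₀ × (ℕ₀ ∪ {5/67, 37/6})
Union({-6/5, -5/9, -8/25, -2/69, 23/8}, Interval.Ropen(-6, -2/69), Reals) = Interval(-oo, oo)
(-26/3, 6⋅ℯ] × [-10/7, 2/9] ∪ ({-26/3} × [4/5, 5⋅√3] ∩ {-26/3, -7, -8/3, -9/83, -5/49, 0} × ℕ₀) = ({-26/3} × {1, 2, …, 8}) ∪ ((-26/3, 6⋅ℯ] × [-10/7, 2/9])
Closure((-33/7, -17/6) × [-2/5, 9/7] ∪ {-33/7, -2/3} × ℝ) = ({-33/7, -2/3} × ℝ) ∪ ([-33/7, -17/6] × [-2/5, 9/7])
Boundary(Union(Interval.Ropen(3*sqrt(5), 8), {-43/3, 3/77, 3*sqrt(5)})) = {-43/3, 3/77, 8, 3*sqrt(5)}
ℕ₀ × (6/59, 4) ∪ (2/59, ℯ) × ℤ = ((2/59, ℯ) × ℤ) ∪ (ℕ₀ × (6/59, 4))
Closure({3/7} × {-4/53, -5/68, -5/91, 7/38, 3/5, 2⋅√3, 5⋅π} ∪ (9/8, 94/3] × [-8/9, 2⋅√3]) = ([9/8, 94/3] × [-8/9, 2⋅√3]) ∪ ({3/7} × {-4/53, -5/68, -5/91, 7/38, 3/5, 2⋅√3, 5⋅π})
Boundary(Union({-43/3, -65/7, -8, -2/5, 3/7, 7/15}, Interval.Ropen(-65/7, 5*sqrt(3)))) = {-43/3, -65/7, 5*sqrt(3)}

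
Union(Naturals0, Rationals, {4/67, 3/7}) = Rationals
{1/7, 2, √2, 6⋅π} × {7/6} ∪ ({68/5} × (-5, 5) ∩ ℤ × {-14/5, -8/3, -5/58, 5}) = {1/7, 2, √2, 6⋅π} × {7/6}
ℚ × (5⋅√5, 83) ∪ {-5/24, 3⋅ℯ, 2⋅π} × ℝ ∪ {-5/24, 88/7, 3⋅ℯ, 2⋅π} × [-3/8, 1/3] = ({-5/24, 3⋅ℯ, 2⋅π} × ℝ) ∪ (ℚ × (5⋅√5, 83)) ∪ ({-5/24, 88/7, 3⋅ℯ, 2⋅π} × [-3/8, 1/3])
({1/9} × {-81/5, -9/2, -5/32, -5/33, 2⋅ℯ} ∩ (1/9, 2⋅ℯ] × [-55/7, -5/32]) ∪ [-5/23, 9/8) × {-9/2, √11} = [-5/23, 9/8) × {-9/2, √11}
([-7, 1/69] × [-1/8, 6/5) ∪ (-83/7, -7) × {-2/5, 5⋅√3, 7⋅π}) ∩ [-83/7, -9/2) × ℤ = [-7, -9/2) × {0, 1}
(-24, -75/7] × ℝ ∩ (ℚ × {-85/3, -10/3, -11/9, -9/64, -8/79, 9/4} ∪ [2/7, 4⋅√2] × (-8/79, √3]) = (ℚ ∩ (-24, -75/7]) × {-85/3, -10/3, -11/9, -9/64, -8/79, 9/4}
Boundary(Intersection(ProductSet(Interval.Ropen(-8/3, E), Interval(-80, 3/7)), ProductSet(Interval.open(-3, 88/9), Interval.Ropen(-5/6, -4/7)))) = Union(ProductSet({-8/3, E}, Interval(-5/6, -4/7)), ProductSet(Interval(-8/3, E), {-5/6, -4/7}))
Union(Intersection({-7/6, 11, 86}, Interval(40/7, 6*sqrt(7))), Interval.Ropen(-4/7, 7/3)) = Union({11}, Interval.Ropen(-4/7, 7/3))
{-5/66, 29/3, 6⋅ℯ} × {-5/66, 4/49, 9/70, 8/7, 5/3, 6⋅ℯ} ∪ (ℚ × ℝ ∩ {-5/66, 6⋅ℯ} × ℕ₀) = ({-5/66} × ℕ₀) ∪ ({-5/66, 29/3, 6⋅ℯ} × {-5/66, 4/49, 9/70, 8/7, 5/3, 6⋅ℯ})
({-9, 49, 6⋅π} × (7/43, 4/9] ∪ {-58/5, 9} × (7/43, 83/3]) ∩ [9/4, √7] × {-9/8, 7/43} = ∅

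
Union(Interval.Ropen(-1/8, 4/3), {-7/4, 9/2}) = Union({-7/4, 9/2}, Interval.Ropen(-1/8, 4/3))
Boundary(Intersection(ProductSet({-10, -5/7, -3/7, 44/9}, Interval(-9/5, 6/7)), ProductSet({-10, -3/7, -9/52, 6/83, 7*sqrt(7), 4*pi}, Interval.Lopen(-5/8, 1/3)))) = ProductSet({-10, -3/7}, Interval(-5/8, 1/3))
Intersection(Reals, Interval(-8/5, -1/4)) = Interval(-8/5, -1/4)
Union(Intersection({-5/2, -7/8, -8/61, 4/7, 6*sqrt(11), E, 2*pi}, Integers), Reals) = Reals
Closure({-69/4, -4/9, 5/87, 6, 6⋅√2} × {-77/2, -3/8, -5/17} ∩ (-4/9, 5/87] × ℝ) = {5/87} × {-77/2, -3/8, -5/17}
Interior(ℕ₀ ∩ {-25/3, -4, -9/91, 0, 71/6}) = ∅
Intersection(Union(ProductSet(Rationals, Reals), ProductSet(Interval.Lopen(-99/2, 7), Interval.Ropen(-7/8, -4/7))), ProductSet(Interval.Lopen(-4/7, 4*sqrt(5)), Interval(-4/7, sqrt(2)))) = ProductSet(Intersection(Interval.Lopen(-4/7, 4*sqrt(5)), Rationals), Interval(-4/7, sqrt(2)))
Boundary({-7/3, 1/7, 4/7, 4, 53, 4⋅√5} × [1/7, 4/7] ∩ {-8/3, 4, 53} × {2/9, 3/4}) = {4, 53} × {2/9}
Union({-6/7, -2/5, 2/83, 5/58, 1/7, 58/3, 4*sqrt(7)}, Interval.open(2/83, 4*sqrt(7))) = Union({-6/7, -2/5, 58/3}, Interval(2/83, 4*sqrt(7)))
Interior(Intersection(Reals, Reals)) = Reals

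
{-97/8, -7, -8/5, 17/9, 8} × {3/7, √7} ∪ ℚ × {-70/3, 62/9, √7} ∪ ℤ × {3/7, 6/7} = (ℤ × {3/7, 6/7}) ∪ (ℚ × {-70/3, 62/9, √7}) ∪ ({-97/8, -7, -8/5, 17/9, 8} × {3/7, √7})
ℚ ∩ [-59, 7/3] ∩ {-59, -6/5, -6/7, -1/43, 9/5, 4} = {-59, -6/5, -6/7, -1/43, 9/5}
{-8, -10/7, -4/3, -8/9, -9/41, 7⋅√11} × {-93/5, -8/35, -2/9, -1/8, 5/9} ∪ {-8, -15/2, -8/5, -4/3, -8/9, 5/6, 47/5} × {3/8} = ({-8, -15/2, -8/5, -4/3, -8/9, 5/6, 47/5} × {3/8}) ∪ ({-8, -10/7, -4/3, -8/9, -9/41, 7⋅√11} × {-93/5, -8/35, -2/9, -1/8, 5/9})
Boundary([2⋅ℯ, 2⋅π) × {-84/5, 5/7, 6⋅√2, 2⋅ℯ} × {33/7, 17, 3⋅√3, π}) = [2⋅ℯ, 2⋅π] × {-84/5, 5/7, 6⋅√2, 2⋅ℯ} × {33/7, 17, 3⋅√3, π}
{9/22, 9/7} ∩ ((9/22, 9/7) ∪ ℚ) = {9/22, 9/7}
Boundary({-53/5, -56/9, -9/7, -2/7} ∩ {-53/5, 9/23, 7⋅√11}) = {-53/5}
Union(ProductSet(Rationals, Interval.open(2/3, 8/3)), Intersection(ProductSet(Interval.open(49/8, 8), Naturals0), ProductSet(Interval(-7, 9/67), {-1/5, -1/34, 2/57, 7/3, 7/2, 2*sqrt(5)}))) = ProductSet(Rationals, Interval.open(2/3, 8/3))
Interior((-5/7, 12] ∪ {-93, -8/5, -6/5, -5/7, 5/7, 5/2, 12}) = (-5/7, 12)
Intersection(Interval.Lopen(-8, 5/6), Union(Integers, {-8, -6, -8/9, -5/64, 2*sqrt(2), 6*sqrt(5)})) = Union({-8/9, -5/64}, Range(-7, 1, 1))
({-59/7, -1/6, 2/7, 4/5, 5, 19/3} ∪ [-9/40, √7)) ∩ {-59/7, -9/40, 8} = {-59/7, -9/40}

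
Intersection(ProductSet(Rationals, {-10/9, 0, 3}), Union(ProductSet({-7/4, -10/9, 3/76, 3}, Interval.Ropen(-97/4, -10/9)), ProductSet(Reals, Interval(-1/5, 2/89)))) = ProductSet(Rationals, {0})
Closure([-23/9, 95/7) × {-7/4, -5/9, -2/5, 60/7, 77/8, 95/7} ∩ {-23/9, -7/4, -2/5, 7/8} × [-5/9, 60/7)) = {-23/9, -7/4, -2/5, 7/8} × {-5/9, -2/5}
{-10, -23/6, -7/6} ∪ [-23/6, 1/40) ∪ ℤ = ℤ ∪ [-23/6, 1/40)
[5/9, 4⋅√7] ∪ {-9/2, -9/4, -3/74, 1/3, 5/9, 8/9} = {-9/2, -9/4, -3/74, 1/3} ∪ [5/9, 4⋅√7]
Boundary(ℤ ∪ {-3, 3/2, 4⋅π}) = ℤ ∪ {3/2, 4⋅π}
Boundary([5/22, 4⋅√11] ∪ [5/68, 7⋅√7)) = {5/68, 7⋅√7}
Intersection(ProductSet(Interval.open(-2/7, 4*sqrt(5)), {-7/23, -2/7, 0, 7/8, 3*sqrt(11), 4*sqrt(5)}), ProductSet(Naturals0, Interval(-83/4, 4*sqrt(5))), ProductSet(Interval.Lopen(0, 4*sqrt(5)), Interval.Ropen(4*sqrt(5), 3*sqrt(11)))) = ProductSet(Range(1, 9, 1), {4*sqrt(5)})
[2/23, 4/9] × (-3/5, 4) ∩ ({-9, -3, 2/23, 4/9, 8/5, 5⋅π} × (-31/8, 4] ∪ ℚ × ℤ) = ({2/23, 4/9} × (-3/5, 4)) ∪ ((ℚ ∩ [2/23, 4/9]) × {0, 1, 2, 3})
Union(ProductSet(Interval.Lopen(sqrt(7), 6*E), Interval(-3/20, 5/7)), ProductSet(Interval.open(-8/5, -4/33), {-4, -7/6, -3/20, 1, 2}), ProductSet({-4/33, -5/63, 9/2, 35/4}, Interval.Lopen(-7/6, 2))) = Union(ProductSet({-4/33, -5/63, 9/2, 35/4}, Interval.Lopen(-7/6, 2)), ProductSet(Interval.open(-8/5, -4/33), {-4, -7/6, -3/20, 1, 2}), ProductSet(Interval.Lopen(sqrt(7), 6*E), Interval(-3/20, 5/7)))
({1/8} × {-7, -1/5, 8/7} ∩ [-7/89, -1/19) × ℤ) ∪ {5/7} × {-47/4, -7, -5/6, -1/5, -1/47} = {5/7} × {-47/4, -7, -5/6, -1/5, -1/47}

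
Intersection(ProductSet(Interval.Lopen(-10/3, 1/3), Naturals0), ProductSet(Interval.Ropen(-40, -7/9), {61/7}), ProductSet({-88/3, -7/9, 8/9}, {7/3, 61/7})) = EmptySet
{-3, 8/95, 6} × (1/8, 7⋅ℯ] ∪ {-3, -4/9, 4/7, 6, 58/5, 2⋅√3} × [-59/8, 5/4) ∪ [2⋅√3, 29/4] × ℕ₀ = ([2⋅√3, 29/4] × ℕ₀) ∪ ({-3, 8/95, 6} × (1/8, 7⋅ℯ]) ∪ ({-3, -4/9, 4/7, 6, 58/5, 2⋅√3} × [-59/8, 5/4))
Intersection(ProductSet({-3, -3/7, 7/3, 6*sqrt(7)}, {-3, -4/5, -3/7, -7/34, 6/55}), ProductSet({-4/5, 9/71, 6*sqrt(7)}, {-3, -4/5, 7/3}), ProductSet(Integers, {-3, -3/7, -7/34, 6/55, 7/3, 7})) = EmptySet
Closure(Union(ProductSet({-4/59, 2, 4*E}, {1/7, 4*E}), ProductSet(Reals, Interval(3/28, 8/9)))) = Union(ProductSet({-4/59, 2, 4*E}, {1/7, 4*E}), ProductSet(Reals, Interval(3/28, 8/9)))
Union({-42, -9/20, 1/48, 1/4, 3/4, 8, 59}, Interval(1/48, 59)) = Union({-42, -9/20}, Interval(1/48, 59))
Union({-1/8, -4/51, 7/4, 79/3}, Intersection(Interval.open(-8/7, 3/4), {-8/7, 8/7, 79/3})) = {-1/8, -4/51, 7/4, 79/3}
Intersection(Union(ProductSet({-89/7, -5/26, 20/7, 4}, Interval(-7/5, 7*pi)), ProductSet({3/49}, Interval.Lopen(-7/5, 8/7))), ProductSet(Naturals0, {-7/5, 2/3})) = ProductSet({4}, {-7/5, 2/3})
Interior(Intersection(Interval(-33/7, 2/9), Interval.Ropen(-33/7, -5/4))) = Interval.open(-33/7, -5/4)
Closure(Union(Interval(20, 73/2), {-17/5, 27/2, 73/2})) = Union({-17/5, 27/2}, Interval(20, 73/2))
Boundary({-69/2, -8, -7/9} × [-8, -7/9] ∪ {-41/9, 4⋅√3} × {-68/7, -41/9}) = ({-69/2, -8, -7/9} × [-8, -7/9]) ∪ ({-41/9, 4⋅√3} × {-68/7, -41/9})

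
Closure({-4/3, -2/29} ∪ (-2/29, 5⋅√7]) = {-4/3} ∪ [-2/29, 5⋅√7]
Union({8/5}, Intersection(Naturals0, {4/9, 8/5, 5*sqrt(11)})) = {8/5}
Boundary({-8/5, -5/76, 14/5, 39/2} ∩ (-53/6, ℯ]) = {-8/5, -5/76}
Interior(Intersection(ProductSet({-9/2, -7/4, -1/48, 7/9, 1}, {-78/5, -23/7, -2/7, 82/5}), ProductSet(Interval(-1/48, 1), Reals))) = EmptySet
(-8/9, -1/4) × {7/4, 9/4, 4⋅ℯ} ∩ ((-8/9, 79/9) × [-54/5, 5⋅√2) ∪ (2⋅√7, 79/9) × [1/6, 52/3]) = (-8/9, -1/4) × {7/4, 9/4}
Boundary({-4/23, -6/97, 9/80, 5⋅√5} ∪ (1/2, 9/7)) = {-4/23, -6/97, 9/80, 1/2, 9/7, 5⋅√5}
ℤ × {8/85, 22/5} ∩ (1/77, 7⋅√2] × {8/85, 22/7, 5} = {1, 2, …, 9} × {8/85}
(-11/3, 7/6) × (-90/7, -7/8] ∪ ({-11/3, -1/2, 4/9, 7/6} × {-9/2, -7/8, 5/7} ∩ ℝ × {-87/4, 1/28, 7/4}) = (-11/3, 7/6) × (-90/7, -7/8]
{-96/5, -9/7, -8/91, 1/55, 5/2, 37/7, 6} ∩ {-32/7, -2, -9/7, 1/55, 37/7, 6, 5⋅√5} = {-9/7, 1/55, 37/7, 6}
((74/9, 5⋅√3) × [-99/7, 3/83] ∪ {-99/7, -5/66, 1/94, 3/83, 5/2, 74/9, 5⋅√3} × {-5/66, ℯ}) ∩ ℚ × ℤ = (ℚ ∩ (74/9, 5⋅√3)) × {-14, -13, …, 0}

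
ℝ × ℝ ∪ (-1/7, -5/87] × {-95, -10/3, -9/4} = ℝ × ℝ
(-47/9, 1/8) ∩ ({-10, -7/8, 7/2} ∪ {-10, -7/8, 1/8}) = {-7/8}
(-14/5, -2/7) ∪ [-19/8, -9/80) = (-14/5, -9/80)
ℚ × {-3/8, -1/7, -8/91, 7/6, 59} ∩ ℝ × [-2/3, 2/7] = ℚ × {-3/8, -1/7, -8/91}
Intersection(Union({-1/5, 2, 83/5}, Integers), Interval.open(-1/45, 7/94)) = Range(0, 1, 1)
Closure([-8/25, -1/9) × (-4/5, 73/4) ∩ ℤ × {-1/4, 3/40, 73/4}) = ∅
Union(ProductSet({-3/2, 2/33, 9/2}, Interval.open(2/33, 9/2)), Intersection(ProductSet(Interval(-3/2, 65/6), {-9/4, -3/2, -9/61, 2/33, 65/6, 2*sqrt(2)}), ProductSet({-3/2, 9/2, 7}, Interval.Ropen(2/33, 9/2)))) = Union(ProductSet({-3/2, 2/33, 9/2}, Interval.open(2/33, 9/2)), ProductSet({-3/2, 9/2, 7}, {2/33, 2*sqrt(2)}))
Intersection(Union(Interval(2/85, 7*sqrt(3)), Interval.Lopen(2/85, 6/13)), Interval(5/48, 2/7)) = Interval(5/48, 2/7)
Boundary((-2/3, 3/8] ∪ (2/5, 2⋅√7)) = {-2/3, 3/8, 2/5, 2⋅√7}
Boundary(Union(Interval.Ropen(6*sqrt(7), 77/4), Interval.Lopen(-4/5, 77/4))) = {-4/5, 77/4}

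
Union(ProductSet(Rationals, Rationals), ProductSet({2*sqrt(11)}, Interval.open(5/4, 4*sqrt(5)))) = Union(ProductSet({2*sqrt(11)}, Interval.open(5/4, 4*sqrt(5))), ProductSet(Rationals, Rationals))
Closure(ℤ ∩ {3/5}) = ∅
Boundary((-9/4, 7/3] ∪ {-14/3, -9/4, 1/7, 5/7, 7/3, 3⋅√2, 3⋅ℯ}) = {-14/3, -9/4, 7/3, 3⋅√2, 3⋅ℯ}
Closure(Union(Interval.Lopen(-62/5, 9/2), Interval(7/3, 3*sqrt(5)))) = Interval(-62/5, 3*sqrt(5))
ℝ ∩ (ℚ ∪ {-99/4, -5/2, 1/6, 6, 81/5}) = ℚ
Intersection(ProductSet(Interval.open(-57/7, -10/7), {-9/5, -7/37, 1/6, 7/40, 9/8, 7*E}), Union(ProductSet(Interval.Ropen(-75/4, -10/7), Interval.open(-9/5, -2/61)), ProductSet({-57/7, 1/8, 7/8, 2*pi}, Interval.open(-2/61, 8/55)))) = ProductSet(Interval.open(-57/7, -10/7), {-7/37})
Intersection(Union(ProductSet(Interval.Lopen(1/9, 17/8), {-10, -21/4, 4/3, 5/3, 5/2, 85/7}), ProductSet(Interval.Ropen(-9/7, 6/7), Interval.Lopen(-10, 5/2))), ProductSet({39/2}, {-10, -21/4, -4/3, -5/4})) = EmptySet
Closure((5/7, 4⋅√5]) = [5/7, 4⋅√5]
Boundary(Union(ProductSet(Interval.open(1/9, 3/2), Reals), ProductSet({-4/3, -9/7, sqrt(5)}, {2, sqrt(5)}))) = Union(ProductSet({1/9, 3/2}, Reals), ProductSet({-4/3, -9/7, sqrt(5)}, {2, sqrt(5)}))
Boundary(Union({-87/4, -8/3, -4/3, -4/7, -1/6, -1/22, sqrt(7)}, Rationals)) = Reals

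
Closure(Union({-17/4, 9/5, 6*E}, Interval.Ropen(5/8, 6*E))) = Union({-17/4}, Interval(5/8, 6*E))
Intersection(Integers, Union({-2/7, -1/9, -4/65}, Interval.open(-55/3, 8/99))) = Range(-18, 1, 1)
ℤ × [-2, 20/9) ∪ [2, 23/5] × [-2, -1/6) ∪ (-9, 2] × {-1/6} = (ℤ × [-2, 20/9)) ∪ ((-9, 2] × {-1/6}) ∪ ([2, 23/5] × [-2, -1/6))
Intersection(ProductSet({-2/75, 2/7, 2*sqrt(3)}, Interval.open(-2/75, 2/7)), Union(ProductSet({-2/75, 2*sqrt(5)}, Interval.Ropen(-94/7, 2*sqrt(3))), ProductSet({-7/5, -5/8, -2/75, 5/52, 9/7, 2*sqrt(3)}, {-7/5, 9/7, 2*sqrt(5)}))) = ProductSet({-2/75}, Interval.open(-2/75, 2/7))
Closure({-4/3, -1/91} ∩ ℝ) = {-4/3, -1/91}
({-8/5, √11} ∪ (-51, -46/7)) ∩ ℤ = {-50, -49, …, -7}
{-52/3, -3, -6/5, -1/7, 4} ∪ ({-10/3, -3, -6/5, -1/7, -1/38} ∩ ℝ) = {-52/3, -10/3, -3, -6/5, -1/7, -1/38, 4}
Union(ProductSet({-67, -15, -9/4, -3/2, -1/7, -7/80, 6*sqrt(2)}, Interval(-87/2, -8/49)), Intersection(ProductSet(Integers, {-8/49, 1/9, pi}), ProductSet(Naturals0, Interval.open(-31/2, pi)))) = Union(ProductSet({-67, -15, -9/4, -3/2, -1/7, -7/80, 6*sqrt(2)}, Interval(-87/2, -8/49)), ProductSet(Naturals0, {-8/49, 1/9}))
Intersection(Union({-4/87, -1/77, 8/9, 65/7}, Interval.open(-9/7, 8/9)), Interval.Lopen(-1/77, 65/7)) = Union({65/7}, Interval.Lopen(-1/77, 8/9))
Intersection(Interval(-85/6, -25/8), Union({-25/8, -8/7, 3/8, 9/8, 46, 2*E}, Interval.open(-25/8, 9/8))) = {-25/8}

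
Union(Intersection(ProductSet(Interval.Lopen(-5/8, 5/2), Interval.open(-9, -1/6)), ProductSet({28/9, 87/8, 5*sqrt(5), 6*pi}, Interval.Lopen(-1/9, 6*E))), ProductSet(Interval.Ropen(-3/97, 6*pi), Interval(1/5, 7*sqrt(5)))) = ProductSet(Interval.Ropen(-3/97, 6*pi), Interval(1/5, 7*sqrt(5)))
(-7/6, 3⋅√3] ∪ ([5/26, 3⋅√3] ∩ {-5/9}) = (-7/6, 3⋅√3]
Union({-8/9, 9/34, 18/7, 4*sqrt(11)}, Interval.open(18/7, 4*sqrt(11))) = Union({-8/9, 9/34}, Interval(18/7, 4*sqrt(11)))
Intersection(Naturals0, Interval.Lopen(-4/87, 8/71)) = Range(0, 1, 1)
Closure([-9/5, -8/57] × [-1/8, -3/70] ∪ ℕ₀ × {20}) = (ℕ₀ × {20}) ∪ ([-9/5, -8/57] × [-1/8, -3/70])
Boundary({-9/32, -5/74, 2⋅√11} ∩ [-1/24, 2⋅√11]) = {2⋅√11}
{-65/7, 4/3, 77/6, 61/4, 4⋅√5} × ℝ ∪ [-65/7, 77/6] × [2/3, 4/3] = ([-65/7, 77/6] × [2/3, 4/3]) ∪ ({-65/7, 4/3, 77/6, 61/4, 4⋅√5} × ℝ)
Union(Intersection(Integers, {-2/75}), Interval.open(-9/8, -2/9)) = Interval.open(-9/8, -2/9)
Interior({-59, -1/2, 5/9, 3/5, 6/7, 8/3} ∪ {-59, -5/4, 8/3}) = ∅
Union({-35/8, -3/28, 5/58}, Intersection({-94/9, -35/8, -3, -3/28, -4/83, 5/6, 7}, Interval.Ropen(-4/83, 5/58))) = {-35/8, -3/28, -4/83, 5/58}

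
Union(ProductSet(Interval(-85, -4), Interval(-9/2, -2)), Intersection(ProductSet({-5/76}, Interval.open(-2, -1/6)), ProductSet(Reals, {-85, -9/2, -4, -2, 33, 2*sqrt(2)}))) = ProductSet(Interval(-85, -4), Interval(-9/2, -2))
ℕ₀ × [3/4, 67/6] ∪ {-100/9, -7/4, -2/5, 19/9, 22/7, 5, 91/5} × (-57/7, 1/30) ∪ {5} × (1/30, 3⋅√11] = (ℕ₀ × [3/4, 67/6]) ∪ ({5} × (1/30, 3⋅√11]) ∪ ({-100/9, -7/4, -2/5, 19/9, 22/7, 5, 91/5} × (-57/7, 1/30))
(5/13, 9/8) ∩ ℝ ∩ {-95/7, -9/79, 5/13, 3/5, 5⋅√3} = {3/5}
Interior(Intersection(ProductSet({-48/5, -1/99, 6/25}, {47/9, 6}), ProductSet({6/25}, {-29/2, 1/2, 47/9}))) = EmptySet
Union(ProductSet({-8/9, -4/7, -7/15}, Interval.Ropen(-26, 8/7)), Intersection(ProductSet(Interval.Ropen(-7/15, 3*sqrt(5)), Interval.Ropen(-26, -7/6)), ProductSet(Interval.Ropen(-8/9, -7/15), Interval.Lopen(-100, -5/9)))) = ProductSet({-8/9, -4/7, -7/15}, Interval.Ropen(-26, 8/7))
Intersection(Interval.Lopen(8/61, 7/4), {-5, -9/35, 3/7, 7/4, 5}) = {3/7, 7/4}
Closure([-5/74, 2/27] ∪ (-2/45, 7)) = [-5/74, 7]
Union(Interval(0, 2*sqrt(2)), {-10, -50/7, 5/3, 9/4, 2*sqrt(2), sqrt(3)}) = Union({-10, -50/7}, Interval(0, 2*sqrt(2)))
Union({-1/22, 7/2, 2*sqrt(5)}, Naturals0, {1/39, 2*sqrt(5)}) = Union({-1/22, 1/39, 7/2, 2*sqrt(5)}, Naturals0)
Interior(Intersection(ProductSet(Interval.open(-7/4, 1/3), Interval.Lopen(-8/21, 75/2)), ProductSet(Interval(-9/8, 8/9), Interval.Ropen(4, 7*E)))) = ProductSet(Interval.open(-9/8, 1/3), Interval.open(4, 7*E))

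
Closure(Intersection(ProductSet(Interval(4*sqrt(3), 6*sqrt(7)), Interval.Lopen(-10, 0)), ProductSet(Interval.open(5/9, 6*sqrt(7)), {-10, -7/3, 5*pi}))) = ProductSet(Interval(4*sqrt(3), 6*sqrt(7)), {-7/3})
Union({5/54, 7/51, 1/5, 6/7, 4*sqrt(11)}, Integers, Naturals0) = Union({5/54, 7/51, 1/5, 6/7, 4*sqrt(11)}, Integers)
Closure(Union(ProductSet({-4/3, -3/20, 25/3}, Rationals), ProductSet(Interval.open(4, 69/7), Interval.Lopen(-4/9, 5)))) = Union(ProductSet({-4/3, -3/20}, Reals), ProductSet({4, 69/7}, Interval(-4/9, 5)), ProductSet({-4/3, -3/20, 25/3}, Union(Interval(-oo, -4/9), Interval(5, oo), Rationals)), ProductSet(Interval(4, 69/7), {-4/9, 5}), ProductSet(Interval.open(4, 69/7), Interval.Lopen(-4/9, 5)))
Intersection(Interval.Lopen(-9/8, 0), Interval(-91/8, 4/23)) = Interval.Lopen(-9/8, 0)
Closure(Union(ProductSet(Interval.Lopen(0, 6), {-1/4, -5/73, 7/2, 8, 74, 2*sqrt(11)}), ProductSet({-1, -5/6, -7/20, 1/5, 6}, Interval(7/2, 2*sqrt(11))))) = Union(ProductSet({-1, -5/6, -7/20, 1/5, 6}, Interval(7/2, 2*sqrt(11))), ProductSet(Interval(0, 6), {-1/4, -5/73, 7/2, 8, 74, 2*sqrt(11)}))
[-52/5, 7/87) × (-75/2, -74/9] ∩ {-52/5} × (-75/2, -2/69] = {-52/5} × (-75/2, -74/9]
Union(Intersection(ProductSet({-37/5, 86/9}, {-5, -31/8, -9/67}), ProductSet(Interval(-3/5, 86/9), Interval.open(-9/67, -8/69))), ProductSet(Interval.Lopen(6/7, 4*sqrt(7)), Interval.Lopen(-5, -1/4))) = ProductSet(Interval.Lopen(6/7, 4*sqrt(7)), Interval.Lopen(-5, -1/4))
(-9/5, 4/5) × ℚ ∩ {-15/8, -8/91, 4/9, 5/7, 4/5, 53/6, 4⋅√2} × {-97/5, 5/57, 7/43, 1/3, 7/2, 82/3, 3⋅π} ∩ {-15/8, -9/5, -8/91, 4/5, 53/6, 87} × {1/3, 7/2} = {-8/91} × {1/3, 7/2}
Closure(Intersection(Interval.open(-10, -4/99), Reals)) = Interval(-10, -4/99)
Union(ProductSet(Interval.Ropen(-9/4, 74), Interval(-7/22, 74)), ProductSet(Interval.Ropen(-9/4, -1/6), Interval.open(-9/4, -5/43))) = Union(ProductSet(Interval.Ropen(-9/4, -1/6), Interval.open(-9/4, -5/43)), ProductSet(Interval.Ropen(-9/4, 74), Interval(-7/22, 74)))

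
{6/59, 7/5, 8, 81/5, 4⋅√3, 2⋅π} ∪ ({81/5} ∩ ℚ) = {6/59, 7/5, 8, 81/5, 4⋅√3, 2⋅π}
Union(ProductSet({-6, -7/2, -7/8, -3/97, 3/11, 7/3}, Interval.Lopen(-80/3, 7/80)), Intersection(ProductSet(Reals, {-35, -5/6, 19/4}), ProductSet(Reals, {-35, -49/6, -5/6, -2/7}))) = Union(ProductSet({-6, -7/2, -7/8, -3/97, 3/11, 7/3}, Interval.Lopen(-80/3, 7/80)), ProductSet(Reals, {-35, -5/6}))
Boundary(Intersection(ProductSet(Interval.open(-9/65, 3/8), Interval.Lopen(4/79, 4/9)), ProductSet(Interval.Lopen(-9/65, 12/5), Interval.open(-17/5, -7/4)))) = EmptySet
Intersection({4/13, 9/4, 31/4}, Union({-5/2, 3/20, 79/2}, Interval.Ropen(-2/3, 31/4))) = {4/13, 9/4}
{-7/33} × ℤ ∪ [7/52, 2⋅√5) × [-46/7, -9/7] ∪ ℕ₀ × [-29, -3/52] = ({-7/33} × ℤ) ∪ (ℕ₀ × [-29, -3/52]) ∪ ([7/52, 2⋅√5) × [-46/7, -9/7])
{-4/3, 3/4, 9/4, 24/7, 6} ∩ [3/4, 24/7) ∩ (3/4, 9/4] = {9/4}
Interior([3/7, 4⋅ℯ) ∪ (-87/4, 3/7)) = (-87/4, 4⋅ℯ)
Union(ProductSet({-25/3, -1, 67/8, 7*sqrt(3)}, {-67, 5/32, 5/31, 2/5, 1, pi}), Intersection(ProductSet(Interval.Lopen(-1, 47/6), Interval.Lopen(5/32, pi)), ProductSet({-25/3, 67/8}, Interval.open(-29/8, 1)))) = ProductSet({-25/3, -1, 67/8, 7*sqrt(3)}, {-67, 5/32, 5/31, 2/5, 1, pi})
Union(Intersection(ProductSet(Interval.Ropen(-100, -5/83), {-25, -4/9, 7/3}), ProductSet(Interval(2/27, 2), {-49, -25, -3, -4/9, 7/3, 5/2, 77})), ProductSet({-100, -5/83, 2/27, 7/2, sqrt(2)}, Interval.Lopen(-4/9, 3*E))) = ProductSet({-100, -5/83, 2/27, 7/2, sqrt(2)}, Interval.Lopen(-4/9, 3*E))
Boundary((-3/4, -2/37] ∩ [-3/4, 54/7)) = {-3/4, -2/37}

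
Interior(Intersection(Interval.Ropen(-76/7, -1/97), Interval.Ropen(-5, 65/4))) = Interval.open(-5, -1/97)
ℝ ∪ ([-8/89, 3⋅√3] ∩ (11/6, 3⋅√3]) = (-∞, ∞)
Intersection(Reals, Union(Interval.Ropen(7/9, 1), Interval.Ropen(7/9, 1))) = Interval.Ropen(7/9, 1)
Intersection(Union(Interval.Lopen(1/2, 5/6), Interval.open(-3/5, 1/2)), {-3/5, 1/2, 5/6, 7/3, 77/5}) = {5/6}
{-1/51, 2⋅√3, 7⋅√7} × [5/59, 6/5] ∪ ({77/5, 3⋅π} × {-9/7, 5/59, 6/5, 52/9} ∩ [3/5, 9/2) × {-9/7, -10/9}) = {-1/51, 2⋅√3, 7⋅√7} × [5/59, 6/5]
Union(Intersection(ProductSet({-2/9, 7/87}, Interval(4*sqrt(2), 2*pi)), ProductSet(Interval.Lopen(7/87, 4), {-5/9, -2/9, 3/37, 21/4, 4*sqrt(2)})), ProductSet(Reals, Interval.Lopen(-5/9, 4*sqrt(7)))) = ProductSet(Reals, Interval.Lopen(-5/9, 4*sqrt(7)))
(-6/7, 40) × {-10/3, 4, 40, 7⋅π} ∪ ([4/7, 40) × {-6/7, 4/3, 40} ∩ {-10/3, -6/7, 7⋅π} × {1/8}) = (-6/7, 40) × {-10/3, 4, 40, 7⋅π}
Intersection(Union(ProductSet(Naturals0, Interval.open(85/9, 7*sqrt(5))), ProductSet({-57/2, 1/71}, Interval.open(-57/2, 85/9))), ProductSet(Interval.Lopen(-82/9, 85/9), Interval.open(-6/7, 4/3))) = ProductSet({1/71}, Interval.open(-6/7, 4/3))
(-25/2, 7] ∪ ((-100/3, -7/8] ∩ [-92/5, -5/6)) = [-92/5, 7]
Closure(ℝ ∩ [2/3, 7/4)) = [2/3, 7/4]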